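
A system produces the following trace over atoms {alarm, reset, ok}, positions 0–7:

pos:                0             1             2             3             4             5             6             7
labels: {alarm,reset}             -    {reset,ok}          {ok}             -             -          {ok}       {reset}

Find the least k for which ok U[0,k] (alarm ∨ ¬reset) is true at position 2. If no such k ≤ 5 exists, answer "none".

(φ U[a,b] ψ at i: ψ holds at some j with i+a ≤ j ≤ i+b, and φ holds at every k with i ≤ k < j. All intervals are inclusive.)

Need earliest j ≥ 2 with (alarm ∨ ¬reset), and ok at every k in [2,j-1].
  j=2: rhs fails.
  j=3: rhs holds; lhs holds on [2,2]. k = 1.

1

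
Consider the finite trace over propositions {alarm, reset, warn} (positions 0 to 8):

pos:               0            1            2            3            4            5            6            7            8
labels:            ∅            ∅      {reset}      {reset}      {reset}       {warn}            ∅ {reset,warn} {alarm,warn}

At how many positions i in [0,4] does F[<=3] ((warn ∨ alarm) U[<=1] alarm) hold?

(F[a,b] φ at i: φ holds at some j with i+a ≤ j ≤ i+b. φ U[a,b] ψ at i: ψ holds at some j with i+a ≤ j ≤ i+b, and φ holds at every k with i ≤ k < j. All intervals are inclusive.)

Evaluate at each i in [0,4]:
  i=0: ✗ (none in [0,3])
  i=1: ✗ (none in [1,4])
  i=2: ✗ (none in [2,5])
  i=3: ✗ (none in [3,6])
  i=4: ✓ (witness j=7)
Positions where it holds: {4} → 1.

1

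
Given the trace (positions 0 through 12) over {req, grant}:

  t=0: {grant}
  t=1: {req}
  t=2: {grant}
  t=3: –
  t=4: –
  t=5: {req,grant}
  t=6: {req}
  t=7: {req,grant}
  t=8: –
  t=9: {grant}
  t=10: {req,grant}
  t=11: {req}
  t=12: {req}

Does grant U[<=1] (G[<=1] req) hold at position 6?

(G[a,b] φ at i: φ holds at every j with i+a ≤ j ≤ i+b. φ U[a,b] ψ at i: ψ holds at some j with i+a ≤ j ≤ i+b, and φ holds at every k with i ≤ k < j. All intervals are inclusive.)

Yes

Need some j in [6,7] with G[<=1] req, and grant at every k in [6,j-1].
  j=6: G[<=1] req holds; no prefix to check → satisfied.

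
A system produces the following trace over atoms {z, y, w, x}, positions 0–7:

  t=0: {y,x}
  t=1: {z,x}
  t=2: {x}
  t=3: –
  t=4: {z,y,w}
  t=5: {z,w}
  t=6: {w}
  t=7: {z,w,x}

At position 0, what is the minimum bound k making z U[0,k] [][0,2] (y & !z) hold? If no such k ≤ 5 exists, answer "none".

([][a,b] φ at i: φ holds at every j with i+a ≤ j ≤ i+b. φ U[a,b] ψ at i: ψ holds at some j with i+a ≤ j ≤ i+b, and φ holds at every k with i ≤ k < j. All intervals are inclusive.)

none

Need earliest j ≥ 0 with [][0,2] (y & !z), and z at every k in [0,j-1].
  j=0: rhs fails.
  j=1: rhs fails.
  j=2: rhs fails.
  j=3: rhs fails.
  j=4: rhs fails.
  j=5: rhs fails.
No witness within the range → none.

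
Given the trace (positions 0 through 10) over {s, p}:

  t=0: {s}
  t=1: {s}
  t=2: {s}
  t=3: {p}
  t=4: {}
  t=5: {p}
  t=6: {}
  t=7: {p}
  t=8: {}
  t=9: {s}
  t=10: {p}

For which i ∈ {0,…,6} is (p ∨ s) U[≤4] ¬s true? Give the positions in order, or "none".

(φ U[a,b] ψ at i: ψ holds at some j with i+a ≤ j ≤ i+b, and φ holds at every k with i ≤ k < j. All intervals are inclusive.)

0, 1, 2, 3, 4, 5, 6

Evaluate at each i in [0,6]:
  i=0: ✓ (rhs at j=3; lhs holds on [0,2])
  i=1: ✓ (rhs at j=3; lhs holds on [1,2])
  i=2: ✓ (rhs at j=3; lhs holds on [2,2])
  i=3: ✓ (rhs at j=3)
  i=4: ✓ (rhs at j=4)
  i=5: ✓ (rhs at j=5)
  i=6: ✓ (rhs at j=6)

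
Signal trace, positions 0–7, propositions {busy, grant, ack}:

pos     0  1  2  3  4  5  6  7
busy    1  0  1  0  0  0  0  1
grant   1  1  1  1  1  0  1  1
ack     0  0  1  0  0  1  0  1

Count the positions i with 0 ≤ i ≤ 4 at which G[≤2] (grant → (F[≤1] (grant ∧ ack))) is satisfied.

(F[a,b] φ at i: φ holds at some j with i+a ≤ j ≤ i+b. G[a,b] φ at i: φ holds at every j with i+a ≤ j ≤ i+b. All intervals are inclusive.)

0

Evaluate at each i in [0,4]:
  i=0: ✗ (fails at j=0)
  i=1: ✗ (fails at j=3)
  i=2: ✗ (fails at j=3)
  i=3: ✗ (fails at j=3)
  i=4: ✗ (fails at j=4)
Positions where it holds: {} → 0.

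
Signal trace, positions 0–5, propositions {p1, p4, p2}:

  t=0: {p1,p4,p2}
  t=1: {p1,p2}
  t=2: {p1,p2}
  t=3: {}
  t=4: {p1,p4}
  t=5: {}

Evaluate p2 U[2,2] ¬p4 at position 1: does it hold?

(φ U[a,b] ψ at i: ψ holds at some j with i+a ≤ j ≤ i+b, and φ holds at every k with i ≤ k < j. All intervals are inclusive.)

Need some j in [3,3] with ¬p4, and p2 at every k in [1,j-1].
  j=3: ¬p4 holds; p2 holds at every k in [1,2] → satisfied.

Holds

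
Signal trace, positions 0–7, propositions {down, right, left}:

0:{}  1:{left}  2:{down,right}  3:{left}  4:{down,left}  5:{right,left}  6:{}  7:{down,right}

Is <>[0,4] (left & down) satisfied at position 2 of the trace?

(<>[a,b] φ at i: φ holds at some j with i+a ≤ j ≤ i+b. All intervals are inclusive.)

Check (left & down) at each j in [2,6]:
  j=2: false
  j=3: false
  j=4: true
  j=5: false
  j=6: false
Found at j=4 → formula holds.

Yes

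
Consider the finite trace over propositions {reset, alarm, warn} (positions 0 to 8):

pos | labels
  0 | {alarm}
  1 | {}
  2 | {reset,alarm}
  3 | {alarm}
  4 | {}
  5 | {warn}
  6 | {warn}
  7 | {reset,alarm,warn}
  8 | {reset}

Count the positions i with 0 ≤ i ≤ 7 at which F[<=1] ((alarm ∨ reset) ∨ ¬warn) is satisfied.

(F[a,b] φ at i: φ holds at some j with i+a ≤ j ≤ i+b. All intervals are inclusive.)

Evaluate at each i in [0,7]:
  i=0: ✓ (witness j=0)
  i=1: ✓ (witness j=1)
  i=2: ✓ (witness j=2)
  i=3: ✓ (witness j=3)
  i=4: ✓ (witness j=4)
  i=5: ✗ (none in [5,6])
  i=6: ✓ (witness j=7)
  i=7: ✓ (witness j=7)
Positions where it holds: {0, 1, 2, 3, 4, 6, 7} → 7.

7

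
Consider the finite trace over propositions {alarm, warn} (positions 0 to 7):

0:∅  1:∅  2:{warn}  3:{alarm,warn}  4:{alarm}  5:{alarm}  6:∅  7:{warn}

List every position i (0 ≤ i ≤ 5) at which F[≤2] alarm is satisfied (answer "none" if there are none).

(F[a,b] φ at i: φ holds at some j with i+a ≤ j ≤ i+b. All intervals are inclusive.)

1, 2, 3, 4, 5

Evaluate at each i in [0,5]:
  i=0: ✗ (none in [0,2])
  i=1: ✓ (witness j=3)
  i=2: ✓ (witness j=3)
  i=3: ✓ (witness j=3)
  i=4: ✓ (witness j=4)
  i=5: ✓ (witness j=5)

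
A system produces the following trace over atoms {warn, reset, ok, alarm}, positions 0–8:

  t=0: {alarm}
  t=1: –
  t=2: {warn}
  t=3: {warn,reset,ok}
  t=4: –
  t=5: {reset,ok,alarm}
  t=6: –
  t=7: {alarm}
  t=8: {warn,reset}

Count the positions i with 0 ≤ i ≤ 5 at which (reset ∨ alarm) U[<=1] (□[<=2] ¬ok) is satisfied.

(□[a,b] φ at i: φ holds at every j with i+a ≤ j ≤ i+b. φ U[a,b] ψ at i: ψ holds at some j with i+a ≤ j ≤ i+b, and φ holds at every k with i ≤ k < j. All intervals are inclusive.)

Evaluate at each i in [0,5]:
  i=0: ✓ (rhs at j=0)
  i=1: ✗ (no rhs in [1,2])
  i=2: ✗ (no rhs in [2,3])
  i=3: ✗ (no rhs in [3,4])
  i=4: ✗ (no rhs in [4,5])
  i=5: ✓ (rhs at j=6; lhs holds on [5,5])
Positions where it holds: {0, 5} → 2.

2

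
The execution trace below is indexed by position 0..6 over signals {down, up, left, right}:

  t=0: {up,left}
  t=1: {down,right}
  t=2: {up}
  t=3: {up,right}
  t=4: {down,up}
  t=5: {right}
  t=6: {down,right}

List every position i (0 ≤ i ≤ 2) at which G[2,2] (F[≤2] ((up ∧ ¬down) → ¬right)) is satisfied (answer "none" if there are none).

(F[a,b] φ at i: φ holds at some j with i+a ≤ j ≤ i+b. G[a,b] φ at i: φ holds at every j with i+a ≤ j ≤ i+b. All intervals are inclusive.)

Evaluate at each i in [0,2]:
  i=0: ✓ (all of [2,2])
  i=1: ✓ (all of [3,3])
  i=2: ✓ (all of [4,4])

0, 1, 2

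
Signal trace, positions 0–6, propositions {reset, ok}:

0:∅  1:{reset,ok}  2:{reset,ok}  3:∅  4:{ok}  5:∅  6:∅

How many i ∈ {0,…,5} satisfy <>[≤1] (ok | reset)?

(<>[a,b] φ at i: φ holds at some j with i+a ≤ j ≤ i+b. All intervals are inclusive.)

5

Evaluate at each i in [0,5]:
  i=0: ✓ (witness j=1)
  i=1: ✓ (witness j=1)
  i=2: ✓ (witness j=2)
  i=3: ✓ (witness j=4)
  i=4: ✓ (witness j=4)
  i=5: ✗ (none in [5,6])
Positions where it holds: {0, 1, 2, 3, 4} → 5.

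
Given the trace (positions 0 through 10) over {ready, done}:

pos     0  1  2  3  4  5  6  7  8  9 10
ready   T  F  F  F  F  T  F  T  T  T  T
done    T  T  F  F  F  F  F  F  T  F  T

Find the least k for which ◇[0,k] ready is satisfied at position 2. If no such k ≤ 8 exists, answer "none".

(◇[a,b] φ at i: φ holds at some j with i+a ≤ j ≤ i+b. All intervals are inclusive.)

Scan j = 2,3,… for ready:
  j=2: fails
  j=3: fails
  j=4: fails
  j=5: holds
First hit at j=5, so smallest k = 5-2 = 3.

3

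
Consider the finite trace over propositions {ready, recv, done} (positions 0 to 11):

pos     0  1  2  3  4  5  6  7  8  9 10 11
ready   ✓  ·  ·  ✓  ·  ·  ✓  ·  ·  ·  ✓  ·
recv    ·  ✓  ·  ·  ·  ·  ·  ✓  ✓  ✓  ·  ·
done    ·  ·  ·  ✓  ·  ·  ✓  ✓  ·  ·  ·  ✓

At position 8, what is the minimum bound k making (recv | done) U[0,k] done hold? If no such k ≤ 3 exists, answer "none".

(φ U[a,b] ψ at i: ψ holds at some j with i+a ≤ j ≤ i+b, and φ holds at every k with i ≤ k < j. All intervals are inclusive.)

none

Need earliest j ≥ 8 with done, and (recv | done) at every k in [8,j-1].
  j=8: rhs fails.
  j=9: rhs fails.
  j=10: rhs fails.
  j=11: rhs holds but lhs fails at k=10.
No witness within the range → none.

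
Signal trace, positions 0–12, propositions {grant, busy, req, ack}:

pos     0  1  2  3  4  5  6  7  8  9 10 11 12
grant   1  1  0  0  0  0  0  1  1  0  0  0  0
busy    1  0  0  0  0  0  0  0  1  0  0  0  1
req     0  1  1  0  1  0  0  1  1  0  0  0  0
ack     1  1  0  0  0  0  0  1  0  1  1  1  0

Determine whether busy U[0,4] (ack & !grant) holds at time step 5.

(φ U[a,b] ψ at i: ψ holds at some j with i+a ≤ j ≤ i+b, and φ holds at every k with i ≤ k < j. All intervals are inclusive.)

No

Need some j in [5,9] with (ack & !grant), and busy at every k in [5,j-1].
  j=5: (ack & !grant) false.
  j=6: (ack & !grant) false.
  j=7: (ack & !grant) false.
  j=8: (ack & !grant) false.
  j=9: (ack & !grant) holds, but busy fails at k=5 → not this j.
No j in the window works → until fails.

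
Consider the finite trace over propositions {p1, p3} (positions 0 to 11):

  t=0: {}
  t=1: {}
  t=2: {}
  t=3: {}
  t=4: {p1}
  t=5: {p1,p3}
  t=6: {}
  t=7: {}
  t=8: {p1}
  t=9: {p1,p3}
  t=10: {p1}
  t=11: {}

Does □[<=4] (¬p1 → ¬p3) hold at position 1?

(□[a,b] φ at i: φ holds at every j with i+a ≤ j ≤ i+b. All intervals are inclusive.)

Yes

Check (¬p1 → ¬p3) at every j in [1,5]:
  j=1: antecedent true; consequent true → ✓
  j=2: antecedent true; consequent true → ✓
  j=3: antecedent true; consequent true → ✓
  j=4: antecedent false → ✓
  j=5: antecedent false → ✓
All positions satisfy it → formula holds.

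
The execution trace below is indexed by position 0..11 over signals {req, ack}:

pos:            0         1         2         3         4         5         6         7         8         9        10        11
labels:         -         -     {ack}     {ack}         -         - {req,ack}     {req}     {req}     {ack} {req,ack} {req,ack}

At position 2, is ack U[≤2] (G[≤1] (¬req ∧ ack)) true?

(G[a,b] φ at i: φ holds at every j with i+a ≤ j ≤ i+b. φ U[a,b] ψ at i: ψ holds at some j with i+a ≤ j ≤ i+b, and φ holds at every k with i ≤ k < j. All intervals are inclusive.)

Need some j in [2,4] with G[≤1] (¬req ∧ ack), and ack at every k in [2,j-1].
  j=2: G[≤1] (¬req ∧ ack) holds; no prefix to check → satisfied.

Yes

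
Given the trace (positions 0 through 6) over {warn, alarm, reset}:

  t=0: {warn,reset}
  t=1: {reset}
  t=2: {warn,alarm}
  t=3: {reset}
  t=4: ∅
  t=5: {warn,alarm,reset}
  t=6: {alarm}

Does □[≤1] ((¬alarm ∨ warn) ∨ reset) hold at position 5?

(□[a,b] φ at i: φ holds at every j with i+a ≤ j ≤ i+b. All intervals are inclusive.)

Check ((¬alarm ∨ warn) ∨ reset) at every j in [5,6]:
  j=5: true
  j=6: false
Fails at j=6 → formula fails.

No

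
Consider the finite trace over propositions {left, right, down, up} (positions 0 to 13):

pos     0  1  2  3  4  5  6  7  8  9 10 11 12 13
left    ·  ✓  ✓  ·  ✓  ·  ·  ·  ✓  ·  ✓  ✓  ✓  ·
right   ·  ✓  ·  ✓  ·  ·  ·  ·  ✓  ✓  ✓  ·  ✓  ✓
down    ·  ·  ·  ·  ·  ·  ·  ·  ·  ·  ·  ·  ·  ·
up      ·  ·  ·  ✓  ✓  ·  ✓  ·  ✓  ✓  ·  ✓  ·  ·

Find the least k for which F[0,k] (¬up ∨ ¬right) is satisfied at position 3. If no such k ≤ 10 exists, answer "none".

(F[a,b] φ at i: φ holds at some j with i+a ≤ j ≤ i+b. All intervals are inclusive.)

Scan j = 3,4,… for (¬up ∨ ¬right):
  j=3: fails
  j=4: holds
First hit at j=4, so smallest k = 4-3 = 1.

1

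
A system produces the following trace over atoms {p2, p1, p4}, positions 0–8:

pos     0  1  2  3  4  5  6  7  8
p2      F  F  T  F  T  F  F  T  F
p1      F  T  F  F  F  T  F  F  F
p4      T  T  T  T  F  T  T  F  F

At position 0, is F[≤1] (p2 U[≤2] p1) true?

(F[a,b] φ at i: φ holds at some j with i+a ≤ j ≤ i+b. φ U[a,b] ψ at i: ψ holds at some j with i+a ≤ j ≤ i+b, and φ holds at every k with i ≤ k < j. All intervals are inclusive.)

Check (p2 U[≤2] p1) at each j in [0,1]:
  j=0: fails
  j=1: holds
Found at j=1 → formula holds.

Holds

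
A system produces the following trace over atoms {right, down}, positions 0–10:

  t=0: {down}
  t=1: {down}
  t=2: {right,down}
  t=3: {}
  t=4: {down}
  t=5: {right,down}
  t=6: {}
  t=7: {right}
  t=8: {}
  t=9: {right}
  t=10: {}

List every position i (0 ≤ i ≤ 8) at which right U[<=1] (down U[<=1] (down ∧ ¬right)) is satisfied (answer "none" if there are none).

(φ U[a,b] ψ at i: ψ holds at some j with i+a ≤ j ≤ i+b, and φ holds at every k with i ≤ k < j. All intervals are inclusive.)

0, 1, 4

Evaluate at each i in [0,8]:
  i=0: ✓ (rhs at j=0)
  i=1: ✓ (rhs at j=1)
  i=2: ✗ (no rhs in [2,3])
  i=3: ✗ (lhs fails at k=3 before rhs at j=4)
  i=4: ✓ (rhs at j=4)
  i=5: ✗ (no rhs in [5,6])
  i=6: ✗ (no rhs in [6,7])
  i=7: ✗ (no rhs in [7,8])
  i=8: ✗ (no rhs in [8,9])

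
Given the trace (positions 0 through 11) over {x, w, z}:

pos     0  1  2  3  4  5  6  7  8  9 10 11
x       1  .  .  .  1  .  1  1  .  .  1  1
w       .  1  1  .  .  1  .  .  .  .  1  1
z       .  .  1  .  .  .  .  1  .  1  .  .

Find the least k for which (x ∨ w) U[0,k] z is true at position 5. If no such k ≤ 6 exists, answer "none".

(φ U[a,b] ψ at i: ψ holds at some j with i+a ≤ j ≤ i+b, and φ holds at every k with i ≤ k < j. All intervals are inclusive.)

Need earliest j ≥ 5 with z, and (x ∨ w) at every k in [5,j-1].
  j=5: rhs fails.
  j=6: rhs fails.
  j=7: rhs holds; lhs holds on [5,6]. k = 2.

2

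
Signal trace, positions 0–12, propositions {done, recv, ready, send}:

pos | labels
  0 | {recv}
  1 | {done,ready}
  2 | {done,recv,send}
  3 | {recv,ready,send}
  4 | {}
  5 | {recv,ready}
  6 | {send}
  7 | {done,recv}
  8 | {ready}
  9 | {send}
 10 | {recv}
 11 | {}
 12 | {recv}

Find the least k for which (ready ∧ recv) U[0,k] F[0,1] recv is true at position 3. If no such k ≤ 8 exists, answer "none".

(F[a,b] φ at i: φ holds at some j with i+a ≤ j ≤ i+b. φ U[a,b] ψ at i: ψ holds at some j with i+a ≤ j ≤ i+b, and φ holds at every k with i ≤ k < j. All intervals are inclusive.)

0

Need earliest j ≥ 3 with F[0,1] recv, and (ready ∧ recv) at every k in [3,j-1].
  j=3: rhs holds (empty prefix). k = 0.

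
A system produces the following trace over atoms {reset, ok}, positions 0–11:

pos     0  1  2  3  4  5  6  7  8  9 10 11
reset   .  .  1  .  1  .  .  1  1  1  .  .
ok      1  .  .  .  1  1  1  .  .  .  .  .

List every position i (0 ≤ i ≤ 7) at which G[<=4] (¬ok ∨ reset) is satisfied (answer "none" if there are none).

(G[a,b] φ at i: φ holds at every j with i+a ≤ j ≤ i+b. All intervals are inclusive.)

7

Evaluate at each i in [0,7]:
  i=0: ✗ (fails at j=0)
  i=1: ✗ (fails at j=5)
  i=2: ✗ (fails at j=5)
  i=3: ✗ (fails at j=5)
  i=4: ✗ (fails at j=5)
  i=5: ✗ (fails at j=5)
  i=6: ✗ (fails at j=6)
  i=7: ✓ (all of [7,11])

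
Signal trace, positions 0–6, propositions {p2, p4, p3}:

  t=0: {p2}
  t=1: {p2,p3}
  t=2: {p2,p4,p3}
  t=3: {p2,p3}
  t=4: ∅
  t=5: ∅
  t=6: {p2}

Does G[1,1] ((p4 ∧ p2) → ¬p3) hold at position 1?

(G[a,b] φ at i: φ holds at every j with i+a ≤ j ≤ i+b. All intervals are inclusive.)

No

Check ((p4 ∧ p2) → ¬p3) at every j in [2,2]:
  j=2: antecedent true; consequent false → ✗
Fails at j=2 → formula fails.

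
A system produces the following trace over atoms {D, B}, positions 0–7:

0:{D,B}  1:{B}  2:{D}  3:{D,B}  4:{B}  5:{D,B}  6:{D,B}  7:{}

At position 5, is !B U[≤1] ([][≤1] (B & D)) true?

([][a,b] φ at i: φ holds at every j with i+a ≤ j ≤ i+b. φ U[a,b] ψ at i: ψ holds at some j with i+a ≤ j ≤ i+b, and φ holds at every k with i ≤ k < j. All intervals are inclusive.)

Need some j in [5,6] with [][≤1] (B & D), and !B at every k in [5,j-1].
  j=5: [][≤1] (B & D) holds; no prefix to check → satisfied.

Holds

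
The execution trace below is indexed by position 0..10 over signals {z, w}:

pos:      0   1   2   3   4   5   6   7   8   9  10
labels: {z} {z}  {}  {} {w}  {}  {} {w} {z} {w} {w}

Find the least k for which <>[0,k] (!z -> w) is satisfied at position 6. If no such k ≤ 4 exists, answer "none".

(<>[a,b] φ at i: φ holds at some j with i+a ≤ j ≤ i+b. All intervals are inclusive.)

1

Scan j = 6,7,… for (!z -> w):
  j=6: fails
  j=7: holds
First hit at j=7, so smallest k = 7-6 = 1.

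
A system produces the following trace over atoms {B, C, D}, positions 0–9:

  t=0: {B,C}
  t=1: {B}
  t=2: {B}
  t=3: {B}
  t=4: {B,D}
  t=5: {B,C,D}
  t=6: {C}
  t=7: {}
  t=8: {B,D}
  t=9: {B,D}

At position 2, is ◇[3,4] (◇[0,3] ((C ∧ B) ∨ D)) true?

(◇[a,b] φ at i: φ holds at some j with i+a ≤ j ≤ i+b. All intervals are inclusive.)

Check ◇[0,3] ((C ∧ B) ∨ D) at each j in [5,6]:
  j=5: holds (witness at 5)
  j=6: holds (witness at 8)
Found at j=5 → formula holds.

Holds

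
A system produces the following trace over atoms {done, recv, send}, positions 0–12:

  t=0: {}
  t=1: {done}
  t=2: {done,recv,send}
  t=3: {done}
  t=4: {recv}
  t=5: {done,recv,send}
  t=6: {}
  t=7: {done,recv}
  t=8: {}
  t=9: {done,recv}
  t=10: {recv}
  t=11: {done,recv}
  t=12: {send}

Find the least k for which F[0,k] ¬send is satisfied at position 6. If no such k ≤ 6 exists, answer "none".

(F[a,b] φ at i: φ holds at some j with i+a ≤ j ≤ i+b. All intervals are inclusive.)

0

Scan j = 6,7,… for ¬send:
  j=6: holds
First hit at j=6, so smallest k = 6-6 = 0.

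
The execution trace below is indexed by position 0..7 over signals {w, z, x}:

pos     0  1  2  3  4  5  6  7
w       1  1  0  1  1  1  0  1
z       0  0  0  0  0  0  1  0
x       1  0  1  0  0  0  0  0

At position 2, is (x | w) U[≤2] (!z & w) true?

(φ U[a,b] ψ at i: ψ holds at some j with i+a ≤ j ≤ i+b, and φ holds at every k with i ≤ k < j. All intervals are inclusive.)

Holds

Need some j in [2,4] with (!z & w), and (x | w) at every k in [2,j-1].
  j=2: (!z & w) false.
  j=3: (!z & w) holds; (x | w) holds at every k in [2,2] → satisfied.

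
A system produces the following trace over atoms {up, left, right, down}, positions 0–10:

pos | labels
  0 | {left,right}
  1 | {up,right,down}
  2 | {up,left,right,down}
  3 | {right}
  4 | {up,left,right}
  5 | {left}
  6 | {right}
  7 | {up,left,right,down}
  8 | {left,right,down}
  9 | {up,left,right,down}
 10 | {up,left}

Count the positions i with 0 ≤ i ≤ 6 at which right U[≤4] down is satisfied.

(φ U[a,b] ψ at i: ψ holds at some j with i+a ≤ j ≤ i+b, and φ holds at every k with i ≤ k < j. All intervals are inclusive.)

4

Evaluate at each i in [0,6]:
  i=0: ✓ (rhs at j=1; lhs holds on [0,0])
  i=1: ✓ (rhs at j=1)
  i=2: ✓ (rhs at j=2)
  i=3: ✗ (lhs fails at k=5 before rhs at j=7)
  i=4: ✗ (lhs fails at k=5 before rhs at j=7)
  i=5: ✗ (lhs fails at k=5 before rhs at j=7)
  i=6: ✓ (rhs at j=7; lhs holds on [6,6])
Positions where it holds: {0, 1, 2, 6} → 4.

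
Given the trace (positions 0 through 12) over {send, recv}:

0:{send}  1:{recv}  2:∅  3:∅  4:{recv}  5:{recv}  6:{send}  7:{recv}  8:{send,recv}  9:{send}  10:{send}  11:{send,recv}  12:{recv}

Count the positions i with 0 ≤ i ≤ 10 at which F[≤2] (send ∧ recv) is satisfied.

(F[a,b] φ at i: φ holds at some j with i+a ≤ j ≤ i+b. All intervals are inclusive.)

5

Evaluate at each i in [0,10]:
  i=0: ✗ (none in [0,2])
  i=1: ✗ (none in [1,3])
  i=2: ✗ (none in [2,4])
  i=3: ✗ (none in [3,5])
  i=4: ✗ (none in [4,6])
  i=5: ✗ (none in [5,7])
  i=6: ✓ (witness j=8)
  i=7: ✓ (witness j=8)
  i=8: ✓ (witness j=8)
  i=9: ✓ (witness j=11)
  i=10: ✓ (witness j=11)
Positions where it holds: {6, 7, 8, 9, 10} → 5.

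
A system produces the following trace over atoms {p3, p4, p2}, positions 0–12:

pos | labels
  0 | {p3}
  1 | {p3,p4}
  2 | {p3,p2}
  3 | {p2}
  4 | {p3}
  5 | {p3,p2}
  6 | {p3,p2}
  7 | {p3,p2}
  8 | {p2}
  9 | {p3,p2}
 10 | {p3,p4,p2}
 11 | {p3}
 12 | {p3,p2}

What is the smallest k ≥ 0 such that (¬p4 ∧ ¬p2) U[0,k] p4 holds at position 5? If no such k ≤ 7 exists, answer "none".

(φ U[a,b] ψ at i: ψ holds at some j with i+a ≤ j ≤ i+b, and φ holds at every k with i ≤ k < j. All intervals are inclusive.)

none

Need earliest j ≥ 5 with p4, and (¬p4 ∧ ¬p2) at every k in [5,j-1].
  j=5: rhs fails.
  j=6: rhs fails.
  j=7: rhs fails.
  j=8: rhs fails.
  j=9: rhs fails.
  j=10: rhs holds but lhs fails at k=5.
  j=11: rhs fails.
  j=12: rhs fails.
No witness within the range → none.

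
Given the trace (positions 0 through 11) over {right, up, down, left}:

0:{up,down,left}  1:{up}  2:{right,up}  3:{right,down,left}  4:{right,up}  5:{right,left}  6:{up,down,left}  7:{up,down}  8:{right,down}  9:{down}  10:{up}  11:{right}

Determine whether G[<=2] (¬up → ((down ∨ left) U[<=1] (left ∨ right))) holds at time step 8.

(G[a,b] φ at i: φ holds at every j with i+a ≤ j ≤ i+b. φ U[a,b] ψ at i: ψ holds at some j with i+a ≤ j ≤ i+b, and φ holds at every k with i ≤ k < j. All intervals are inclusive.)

False

Check (¬up → ((down ∨ left) U[<=1] (left ∨ right))) at every j in [8,10]:
  j=8: antecedent true; consequent holds → ✓
  j=9: antecedent true; consequent fails → ✗
  j=10: antecedent false → ✓
Fails at j=9 → formula fails.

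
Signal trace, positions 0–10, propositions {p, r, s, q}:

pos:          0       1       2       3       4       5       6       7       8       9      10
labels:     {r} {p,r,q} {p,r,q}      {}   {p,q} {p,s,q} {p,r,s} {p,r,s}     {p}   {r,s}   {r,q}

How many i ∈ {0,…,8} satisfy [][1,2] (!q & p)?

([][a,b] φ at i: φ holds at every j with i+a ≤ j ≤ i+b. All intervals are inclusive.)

Evaluate at each i in [0,8]:
  i=0: ✗ (fails at j=1)
  i=1: ✗ (fails at j=2)
  i=2: ✗ (fails at j=3)
  i=3: ✗ (fails at j=4)
  i=4: ✗ (fails at j=5)
  i=5: ✓ (all of [6,7])
  i=6: ✓ (all of [7,8])
  i=7: ✗ (fails at j=9)
  i=8: ✗ (fails at j=9)
Positions where it holds: {5, 6} → 2.

2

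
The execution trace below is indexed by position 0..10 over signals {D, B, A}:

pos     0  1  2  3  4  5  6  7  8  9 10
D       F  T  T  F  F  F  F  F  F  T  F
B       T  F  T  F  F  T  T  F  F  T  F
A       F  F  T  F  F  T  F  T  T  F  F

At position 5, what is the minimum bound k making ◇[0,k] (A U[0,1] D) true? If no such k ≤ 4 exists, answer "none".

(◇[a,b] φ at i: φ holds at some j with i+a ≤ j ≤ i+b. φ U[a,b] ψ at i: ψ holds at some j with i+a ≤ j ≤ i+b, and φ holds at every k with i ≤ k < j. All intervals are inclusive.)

3

Scan j = 5,6,… for (A U[0,1] D):
  j=5: fails
  j=6: fails
  j=7: fails
  j=8: holds
First hit at j=8, so smallest k = 8-5 = 3.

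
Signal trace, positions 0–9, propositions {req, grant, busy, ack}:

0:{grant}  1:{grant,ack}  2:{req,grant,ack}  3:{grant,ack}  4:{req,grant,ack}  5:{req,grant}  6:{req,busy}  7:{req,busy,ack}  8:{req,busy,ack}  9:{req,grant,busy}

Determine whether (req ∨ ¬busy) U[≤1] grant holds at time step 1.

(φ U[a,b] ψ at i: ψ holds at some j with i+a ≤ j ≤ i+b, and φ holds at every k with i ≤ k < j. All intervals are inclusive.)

Need some j in [1,2] with grant, and (req ∨ ¬busy) at every k in [1,j-1].
  j=1: grant holds; no prefix to check → satisfied.

True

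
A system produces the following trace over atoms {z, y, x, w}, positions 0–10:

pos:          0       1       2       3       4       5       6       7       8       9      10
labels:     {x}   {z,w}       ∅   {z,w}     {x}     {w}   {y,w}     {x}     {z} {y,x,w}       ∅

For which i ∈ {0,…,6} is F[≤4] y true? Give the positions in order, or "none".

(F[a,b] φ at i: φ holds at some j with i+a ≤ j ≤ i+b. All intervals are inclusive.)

2, 3, 4, 5, 6

Evaluate at each i in [0,6]:
  i=0: ✗ (none in [0,4])
  i=1: ✗ (none in [1,5])
  i=2: ✓ (witness j=6)
  i=3: ✓ (witness j=6)
  i=4: ✓ (witness j=6)
  i=5: ✓ (witness j=6)
  i=6: ✓ (witness j=6)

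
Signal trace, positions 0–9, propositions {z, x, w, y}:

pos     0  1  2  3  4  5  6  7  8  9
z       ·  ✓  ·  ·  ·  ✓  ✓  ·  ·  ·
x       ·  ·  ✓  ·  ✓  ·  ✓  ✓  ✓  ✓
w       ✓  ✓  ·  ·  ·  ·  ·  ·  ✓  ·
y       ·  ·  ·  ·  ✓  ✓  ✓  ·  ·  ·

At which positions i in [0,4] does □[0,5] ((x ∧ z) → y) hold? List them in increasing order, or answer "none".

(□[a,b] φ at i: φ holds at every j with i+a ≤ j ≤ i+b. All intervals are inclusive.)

0, 1, 2, 3, 4

Evaluate at each i in [0,4]:
  i=0: ✓ (all of [0,5])
  i=1: ✓ (all of [1,6])
  i=2: ✓ (all of [2,7])
  i=3: ✓ (all of [3,8])
  i=4: ✓ (all of [4,9])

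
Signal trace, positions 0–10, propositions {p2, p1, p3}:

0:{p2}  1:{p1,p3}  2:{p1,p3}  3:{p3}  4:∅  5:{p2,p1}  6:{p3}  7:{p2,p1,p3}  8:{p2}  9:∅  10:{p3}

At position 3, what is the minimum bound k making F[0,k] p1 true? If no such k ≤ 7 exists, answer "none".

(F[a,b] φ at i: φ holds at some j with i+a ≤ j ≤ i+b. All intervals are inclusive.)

Scan j = 3,4,… for p1:
  j=3: fails
  j=4: fails
  j=5: holds
First hit at j=5, so smallest k = 5-3 = 2.

2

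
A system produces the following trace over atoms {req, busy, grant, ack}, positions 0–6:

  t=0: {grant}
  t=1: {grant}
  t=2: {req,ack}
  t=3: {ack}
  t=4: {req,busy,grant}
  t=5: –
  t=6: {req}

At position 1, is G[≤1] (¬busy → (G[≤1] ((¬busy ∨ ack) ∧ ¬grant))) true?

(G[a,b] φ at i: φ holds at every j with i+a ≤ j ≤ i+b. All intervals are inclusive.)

Check (¬busy → (G[≤1] ((¬busy ∨ ack) ∧ ¬grant))) at every j in [1,2]:
  j=1: antecedent true; consequent fails at 1 → ✗
  j=2: antecedent true; consequent holds on [2,3] → ✓
Fails at j=1 → formula fails.

False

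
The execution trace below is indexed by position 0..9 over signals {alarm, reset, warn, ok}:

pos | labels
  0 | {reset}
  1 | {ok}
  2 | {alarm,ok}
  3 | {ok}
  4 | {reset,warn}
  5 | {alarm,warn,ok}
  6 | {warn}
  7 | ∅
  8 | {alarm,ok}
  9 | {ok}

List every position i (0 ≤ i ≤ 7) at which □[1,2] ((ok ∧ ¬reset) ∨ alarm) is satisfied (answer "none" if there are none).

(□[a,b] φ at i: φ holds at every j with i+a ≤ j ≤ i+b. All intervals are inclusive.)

Evaluate at each i in [0,7]:
  i=0: ✓ (all of [1,2])
  i=1: ✓ (all of [2,3])
  i=2: ✗ (fails at j=4)
  i=3: ✗ (fails at j=4)
  i=4: ✗ (fails at j=6)
  i=5: ✗ (fails at j=6)
  i=6: ✗ (fails at j=7)
  i=7: ✓ (all of [8,9])

0, 1, 7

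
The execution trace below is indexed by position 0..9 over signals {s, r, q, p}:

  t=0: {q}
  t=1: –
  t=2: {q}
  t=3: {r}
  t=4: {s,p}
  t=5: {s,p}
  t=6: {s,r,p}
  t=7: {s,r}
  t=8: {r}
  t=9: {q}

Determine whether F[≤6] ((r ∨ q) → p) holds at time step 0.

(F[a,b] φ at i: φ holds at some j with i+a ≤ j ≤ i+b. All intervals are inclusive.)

Check ((r ∨ q) → p) at each j in [0,6]:
  j=0: false
  j=1: true
  j=2: false
  j=3: false
  j=4: true
  j=5: true
  j=6: true
Found at j=1 → formula holds.

Yes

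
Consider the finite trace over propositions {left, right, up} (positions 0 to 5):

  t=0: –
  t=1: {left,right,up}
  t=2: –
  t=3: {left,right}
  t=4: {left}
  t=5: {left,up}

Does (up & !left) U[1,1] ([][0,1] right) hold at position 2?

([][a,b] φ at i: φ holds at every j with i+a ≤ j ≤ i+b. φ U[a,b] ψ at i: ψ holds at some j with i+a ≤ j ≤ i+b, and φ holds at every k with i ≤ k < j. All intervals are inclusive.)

Does not hold

Need some j in [3,3] with [][0,1] right, and (up & !left) at every k in [2,j-1].
  j=3: [][0,1] right — fails at 4.
No j in the window works → until fails.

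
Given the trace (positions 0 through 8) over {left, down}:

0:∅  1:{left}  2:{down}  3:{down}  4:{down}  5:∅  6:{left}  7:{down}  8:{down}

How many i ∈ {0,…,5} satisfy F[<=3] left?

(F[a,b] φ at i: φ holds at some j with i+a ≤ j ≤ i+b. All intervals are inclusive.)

5

Evaluate at each i in [0,5]:
  i=0: ✓ (witness j=1)
  i=1: ✓ (witness j=1)
  i=2: ✗ (none in [2,5])
  i=3: ✓ (witness j=6)
  i=4: ✓ (witness j=6)
  i=5: ✓ (witness j=6)
Positions where it holds: {0, 1, 3, 4, 5} → 5.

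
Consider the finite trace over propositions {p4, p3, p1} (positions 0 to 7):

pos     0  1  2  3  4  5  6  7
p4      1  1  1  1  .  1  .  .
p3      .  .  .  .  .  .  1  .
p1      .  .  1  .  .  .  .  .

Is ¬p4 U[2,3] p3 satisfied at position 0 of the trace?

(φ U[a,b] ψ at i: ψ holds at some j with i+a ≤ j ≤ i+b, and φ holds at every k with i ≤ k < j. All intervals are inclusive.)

No

Need some j in [2,3] with p3, and ¬p4 at every k in [0,j-1].
  j=2: p3 false.
  j=3: p3 false.
No j in the window works → until fails.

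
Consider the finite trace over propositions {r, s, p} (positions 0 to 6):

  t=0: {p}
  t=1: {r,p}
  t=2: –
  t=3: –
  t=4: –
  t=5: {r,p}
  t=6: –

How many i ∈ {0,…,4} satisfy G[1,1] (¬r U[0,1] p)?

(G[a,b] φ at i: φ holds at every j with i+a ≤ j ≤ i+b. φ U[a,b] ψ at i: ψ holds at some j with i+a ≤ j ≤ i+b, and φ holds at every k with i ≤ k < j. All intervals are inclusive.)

Evaluate at each i in [0,4]:
  i=0: ✓ (all of [1,1])
  i=1: ✗ (fails at j=2)
  i=2: ✗ (fails at j=3)
  i=3: ✓ (all of [4,4])
  i=4: ✓ (all of [5,5])
Positions where it holds: {0, 3, 4} → 3.

3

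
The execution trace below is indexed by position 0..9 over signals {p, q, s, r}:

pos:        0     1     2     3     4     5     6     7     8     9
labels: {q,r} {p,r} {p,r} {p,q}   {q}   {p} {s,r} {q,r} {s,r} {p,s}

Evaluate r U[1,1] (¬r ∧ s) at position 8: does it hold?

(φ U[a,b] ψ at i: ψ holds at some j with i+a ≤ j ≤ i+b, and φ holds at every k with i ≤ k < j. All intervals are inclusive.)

Need some j in [9,9] with (¬r ∧ s), and r at every k in [8,j-1].
  j=9: (¬r ∧ s) holds; r holds at every k in [8,8] → satisfied.

Yes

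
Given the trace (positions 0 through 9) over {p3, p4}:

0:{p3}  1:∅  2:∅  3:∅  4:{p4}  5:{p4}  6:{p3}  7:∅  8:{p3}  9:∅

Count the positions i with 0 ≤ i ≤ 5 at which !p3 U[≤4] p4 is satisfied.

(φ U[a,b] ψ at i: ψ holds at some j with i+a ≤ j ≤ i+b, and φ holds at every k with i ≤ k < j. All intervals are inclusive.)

Evaluate at each i in [0,5]:
  i=0: ✗ (lhs fails at k=0 before rhs at j=4)
  i=1: ✓ (rhs at j=4; lhs holds on [1,3])
  i=2: ✓ (rhs at j=4; lhs holds on [2,3])
  i=3: ✓ (rhs at j=4; lhs holds on [3,3])
  i=4: ✓ (rhs at j=4)
  i=5: ✓ (rhs at j=5)
Positions where it holds: {1, 2, 3, 4, 5} → 5.

5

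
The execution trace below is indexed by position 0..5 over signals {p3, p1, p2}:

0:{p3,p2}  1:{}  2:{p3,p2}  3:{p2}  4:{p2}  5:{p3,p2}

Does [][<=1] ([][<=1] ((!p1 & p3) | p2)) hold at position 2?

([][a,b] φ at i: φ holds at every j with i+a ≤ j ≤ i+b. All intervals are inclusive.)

Check [][<=1] ((!p1 & p3) | p2) at every j in [2,3]:
  j=2: holds on [2,3]
  j=3: holds on [3,4]
All positions satisfy it → formula holds.

Yes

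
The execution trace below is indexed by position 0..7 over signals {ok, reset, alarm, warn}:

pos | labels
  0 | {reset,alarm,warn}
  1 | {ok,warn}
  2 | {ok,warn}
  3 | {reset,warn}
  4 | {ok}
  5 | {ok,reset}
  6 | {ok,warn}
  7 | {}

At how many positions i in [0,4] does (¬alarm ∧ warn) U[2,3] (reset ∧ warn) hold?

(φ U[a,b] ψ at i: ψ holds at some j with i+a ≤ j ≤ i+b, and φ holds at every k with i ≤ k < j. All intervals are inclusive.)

Evaluate at each i in [0,4]:
  i=0: ✗ (lhs fails at k=0 before rhs at j=3)
  i=1: ✓ (rhs at j=3; lhs holds on [1,2])
  i=2: ✗ (no rhs in [4,5])
  i=3: ✗ (no rhs in [5,6])
  i=4: ✗ (no rhs in [6,7])
Positions where it holds: {1} → 1.

1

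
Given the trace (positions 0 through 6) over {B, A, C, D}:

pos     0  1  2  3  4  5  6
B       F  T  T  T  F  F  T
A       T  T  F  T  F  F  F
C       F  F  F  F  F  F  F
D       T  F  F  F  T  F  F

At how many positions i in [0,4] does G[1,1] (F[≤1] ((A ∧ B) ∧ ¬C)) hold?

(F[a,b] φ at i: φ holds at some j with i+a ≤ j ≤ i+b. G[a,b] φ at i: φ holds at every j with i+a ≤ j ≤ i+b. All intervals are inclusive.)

Evaluate at each i in [0,4]:
  i=0: ✓ (all of [1,1])
  i=1: ✓ (all of [2,2])
  i=2: ✓ (all of [3,3])
  i=3: ✗ (fails at j=4)
  i=4: ✗ (fails at j=5)
Positions where it holds: {0, 1, 2} → 3.

3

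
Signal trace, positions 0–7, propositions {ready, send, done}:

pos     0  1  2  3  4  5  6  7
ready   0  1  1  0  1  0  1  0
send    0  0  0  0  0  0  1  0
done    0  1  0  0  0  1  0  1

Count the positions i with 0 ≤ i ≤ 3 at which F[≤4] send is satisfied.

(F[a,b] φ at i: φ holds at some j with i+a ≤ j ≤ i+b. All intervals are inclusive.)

2

Evaluate at each i in [0,3]:
  i=0: ✗ (none in [0,4])
  i=1: ✗ (none in [1,5])
  i=2: ✓ (witness j=6)
  i=3: ✓ (witness j=6)
Positions where it holds: {2, 3} → 2.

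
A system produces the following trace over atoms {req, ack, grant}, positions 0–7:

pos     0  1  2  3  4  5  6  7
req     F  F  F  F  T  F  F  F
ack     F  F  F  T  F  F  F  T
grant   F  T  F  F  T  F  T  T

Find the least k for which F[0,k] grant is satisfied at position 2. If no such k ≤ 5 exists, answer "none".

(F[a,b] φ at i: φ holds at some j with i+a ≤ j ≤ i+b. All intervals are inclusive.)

2

Scan j = 2,3,… for grant:
  j=2: fails
  j=3: fails
  j=4: holds
First hit at j=4, so smallest k = 4-2 = 2.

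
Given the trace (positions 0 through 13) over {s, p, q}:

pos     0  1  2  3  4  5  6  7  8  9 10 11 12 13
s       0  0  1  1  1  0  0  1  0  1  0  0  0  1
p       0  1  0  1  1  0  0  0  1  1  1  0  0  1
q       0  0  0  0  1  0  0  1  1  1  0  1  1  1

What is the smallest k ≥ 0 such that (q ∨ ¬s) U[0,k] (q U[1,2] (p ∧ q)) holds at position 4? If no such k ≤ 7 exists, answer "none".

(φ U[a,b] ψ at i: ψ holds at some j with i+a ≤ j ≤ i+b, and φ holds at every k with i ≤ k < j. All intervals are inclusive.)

3

Need earliest j ≥ 4 with (q U[1,2] (p ∧ q)), and (q ∨ ¬s) at every k in [4,j-1].
  j=4: rhs fails.
  j=5: rhs fails.
  j=6: rhs fails.
  j=7: rhs holds; lhs holds on [4,6]. k = 3.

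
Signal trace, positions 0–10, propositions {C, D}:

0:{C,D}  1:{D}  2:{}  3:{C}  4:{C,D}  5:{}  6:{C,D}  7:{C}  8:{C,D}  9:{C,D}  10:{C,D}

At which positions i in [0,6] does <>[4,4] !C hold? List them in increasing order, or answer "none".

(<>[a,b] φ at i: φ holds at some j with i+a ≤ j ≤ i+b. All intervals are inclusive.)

Evaluate at each i in [0,6]:
  i=0: ✗ (none in [4,4])
  i=1: ✓ (witness j=5)
  i=2: ✗ (none in [6,6])
  i=3: ✗ (none in [7,7])
  i=4: ✗ (none in [8,8])
  i=5: ✗ (none in [9,9])
  i=6: ✗ (none in [10,10])

1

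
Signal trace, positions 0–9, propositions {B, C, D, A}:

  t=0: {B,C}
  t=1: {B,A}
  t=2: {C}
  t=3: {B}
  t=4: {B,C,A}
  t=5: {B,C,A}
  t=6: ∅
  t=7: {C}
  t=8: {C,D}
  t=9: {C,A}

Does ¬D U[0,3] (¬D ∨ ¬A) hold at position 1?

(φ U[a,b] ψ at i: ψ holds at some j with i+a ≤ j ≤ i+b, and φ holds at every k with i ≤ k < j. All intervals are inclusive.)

Need some j in [1,4] with (¬D ∨ ¬A), and ¬D at every k in [1,j-1].
  j=1: (¬D ∨ ¬A) holds; no prefix to check → satisfied.

True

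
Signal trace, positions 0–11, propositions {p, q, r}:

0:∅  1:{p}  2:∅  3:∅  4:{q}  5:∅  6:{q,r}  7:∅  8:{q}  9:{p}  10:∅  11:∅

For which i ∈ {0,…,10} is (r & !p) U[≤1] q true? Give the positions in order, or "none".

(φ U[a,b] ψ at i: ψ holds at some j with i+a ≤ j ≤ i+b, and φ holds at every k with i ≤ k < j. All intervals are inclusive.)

4, 6, 8

Evaluate at each i in [0,10]:
  i=0: ✗ (no rhs in [0,1])
  i=1: ✗ (no rhs in [1,2])
  i=2: ✗ (no rhs in [2,3])
  i=3: ✗ (lhs fails at k=3 before rhs at j=4)
  i=4: ✓ (rhs at j=4)
  i=5: ✗ (lhs fails at k=5 before rhs at j=6)
  i=6: ✓ (rhs at j=6)
  i=7: ✗ (lhs fails at k=7 before rhs at j=8)
  i=8: ✓ (rhs at j=8)
  i=9: ✗ (no rhs in [9,10])
  i=10: ✗ (no rhs in [10,11])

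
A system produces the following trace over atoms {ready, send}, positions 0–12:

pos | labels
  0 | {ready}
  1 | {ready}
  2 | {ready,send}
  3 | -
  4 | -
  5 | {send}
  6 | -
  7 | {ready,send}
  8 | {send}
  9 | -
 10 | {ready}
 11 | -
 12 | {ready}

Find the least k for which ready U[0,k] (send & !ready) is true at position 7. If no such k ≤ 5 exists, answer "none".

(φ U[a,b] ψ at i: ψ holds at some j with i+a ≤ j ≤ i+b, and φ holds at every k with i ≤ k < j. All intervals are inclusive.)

1

Need earliest j ≥ 7 with (send & !ready), and ready at every k in [7,j-1].
  j=7: rhs fails.
  j=8: rhs holds; lhs holds on [7,7]. k = 1.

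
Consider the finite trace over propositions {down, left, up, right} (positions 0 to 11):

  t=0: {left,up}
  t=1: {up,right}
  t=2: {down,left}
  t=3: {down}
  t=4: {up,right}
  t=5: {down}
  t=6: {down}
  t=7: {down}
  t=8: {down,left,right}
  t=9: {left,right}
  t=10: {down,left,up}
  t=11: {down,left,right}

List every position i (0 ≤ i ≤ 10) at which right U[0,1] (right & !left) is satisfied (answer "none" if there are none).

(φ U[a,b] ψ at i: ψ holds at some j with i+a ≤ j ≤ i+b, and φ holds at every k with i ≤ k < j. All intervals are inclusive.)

Evaluate at each i in [0,10]:
  i=0: ✗ (lhs fails at k=0 before rhs at j=1)
  i=1: ✓ (rhs at j=1)
  i=2: ✗ (no rhs in [2,3])
  i=3: ✗ (lhs fails at k=3 before rhs at j=4)
  i=4: ✓ (rhs at j=4)
  i=5: ✗ (no rhs in [5,6])
  i=6: ✗ (no rhs in [6,7])
  i=7: ✗ (no rhs in [7,8])
  i=8: ✗ (no rhs in [8,9])
  i=9: ✗ (no rhs in [9,10])
  i=10: ✗ (no rhs in [10,11])

1, 4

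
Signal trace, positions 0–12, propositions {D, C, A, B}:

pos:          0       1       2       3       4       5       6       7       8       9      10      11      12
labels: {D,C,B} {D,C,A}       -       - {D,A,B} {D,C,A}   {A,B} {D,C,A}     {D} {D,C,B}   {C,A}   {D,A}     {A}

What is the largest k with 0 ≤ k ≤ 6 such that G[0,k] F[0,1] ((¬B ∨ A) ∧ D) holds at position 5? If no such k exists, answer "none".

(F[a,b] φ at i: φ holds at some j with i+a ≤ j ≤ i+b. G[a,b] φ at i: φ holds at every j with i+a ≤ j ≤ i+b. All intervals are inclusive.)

3

F[0,1] ((¬B ∨ A) ∧ D) must hold from j=5 onward; find where it first fails.
  j=5: holds
  j=6: holds
  j=7: holds
  j=8: holds
  j=9: fails
Holds on [5,8], so largest k = 3.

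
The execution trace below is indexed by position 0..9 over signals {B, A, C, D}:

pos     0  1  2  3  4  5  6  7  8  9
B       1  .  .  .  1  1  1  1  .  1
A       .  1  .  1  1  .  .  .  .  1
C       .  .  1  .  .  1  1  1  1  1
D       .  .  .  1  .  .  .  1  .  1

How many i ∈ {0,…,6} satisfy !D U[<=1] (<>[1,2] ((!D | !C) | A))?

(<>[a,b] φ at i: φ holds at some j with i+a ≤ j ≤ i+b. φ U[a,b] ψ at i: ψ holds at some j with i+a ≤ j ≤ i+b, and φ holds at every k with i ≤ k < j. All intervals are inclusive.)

Evaluate at each i in [0,6]:
  i=0: ✓ (rhs at j=0)
  i=1: ✓ (rhs at j=1)
  i=2: ✓ (rhs at j=2)
  i=3: ✓ (rhs at j=3)
  i=4: ✓ (rhs at j=4)
  i=5: ✓ (rhs at j=5)
  i=6: ✓ (rhs at j=6)
Positions where it holds: {0, 1, 2, 3, 4, 5, 6} → 7.

7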